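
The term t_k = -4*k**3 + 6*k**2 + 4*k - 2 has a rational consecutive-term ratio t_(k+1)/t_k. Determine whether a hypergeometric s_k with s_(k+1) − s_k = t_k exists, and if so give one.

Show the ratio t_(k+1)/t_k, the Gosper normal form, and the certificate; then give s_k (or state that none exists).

s_k = k*(-k**3 + 4*k**2 - 2*k - 3)

r(k) = (2*k**3 + 3*k**2 - 2*k - 2)/(2*k**3 - 3*k**2 - 2*k + 1) after simplifying.
Take A(k)=1, B(k)=1, C(k)=k**3 - 3*k**2/2 - k + 1/2.
Need (1)·f(k+1) − (1)·f(k) = k**3 - 3*k**2/2 - k + 1/2.
Degrees (0,0,3) ⇒ d ≤ 4.
Match coefficients ⇒ f(k) = k*(k - 3)*(k**2 - k - 1)/4.
Get s_k = R·t_k = k*(-k**3 + 4*k**2 - 2*k - 3) with R(k) = B(k−1)f(k)/C(k) = k*(k - 3)*(k**2 - k - 1)/(2*(2*k**3 - 3*k**2 - 2*k + 1)).
Verify: -4*k**3 + 6*k**2 + 4*k - 2 matches t_k.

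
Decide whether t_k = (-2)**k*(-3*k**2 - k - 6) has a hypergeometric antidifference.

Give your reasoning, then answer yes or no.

Yes. s_k = (-2)**k*(k**2 - k + 2).

r(k) = 2*(-3*k**2 - 7*k - 10)/(3*k**2 + k + 6) after simplifying.
Gosper form: A/B · C(k+1)/C(k) with A=-2, B=1, C=k**2 + k/3 + 2.
Need (-2)·f(k+1) − (1)·f(k) = k**2 + k/3 + 2.
Bound: deg f ≤ 2.
Coefficient equations give f(k) = -(k**2 - k + 2)/3.
Then R = B(k−1)f/C = -(k**2 - k + 2)/(3*k**2 + k + 6), so s_k = R(k)·t_k = (-2)**k*(k**2 - k + 2).
Δs = (-2)**k*(-3*k**2 - k - 6), as required.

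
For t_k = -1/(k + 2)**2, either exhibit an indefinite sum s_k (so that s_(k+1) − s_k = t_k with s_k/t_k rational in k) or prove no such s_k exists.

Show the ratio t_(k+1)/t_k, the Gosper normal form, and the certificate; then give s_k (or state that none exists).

Ratio r(k) = (k + 2)**2/(k + 3)**2.
So A=k**2 + 4*k + 4 and B=k**2 + 6*k + 9, with C=1.
Key eq: (k**2 + 4*k + 4)·f(k+1) = (k**2 + 4*k + 4)·f(k) + (1).
Degrees (2,2,0) ⇒ d ≤ 0.
Put f(k) = c0: A·f(k+1) − B(k−1)·f(k) − C = -1; need -1 = 0 — inconsistent ⇒ no f, not summable.

none — t_k is not Gosper-summable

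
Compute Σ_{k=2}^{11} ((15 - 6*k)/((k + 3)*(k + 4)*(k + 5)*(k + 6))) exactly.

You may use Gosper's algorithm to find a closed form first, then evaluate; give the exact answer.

Ratio r(k) = (k + 3)*(2*k - 3)/((k + 7)*(2*k - 5)).
So A=k + 3 and B=k + 7, with C=k - 5/2.
Need (k + 3)·f(k+1) − (k + 6)·f(k) = k - 5/2.
Bound: deg f ≤ 3.
A polynomial solution: f(k) = -k*(k**2 + 12*k + 137)/180.
Then R = B(k−1)f/C = -k*(k + 6)*(k**2 + 12*k + 137)/(90*(2*k - 5)), so s_k = R(k)·t_k = k*(k**2 + 12*k + 137)/(30*(k + 3)*(k + 4)*(k + 5)).
Check: Δs_k = 3*(5 - 2*k)/(k**4 + 18*k**3 + 119*k**2 + 342*k + 360). ✓
Telescoping: Σ = s_(12) − s_(2) = 1/24 − (11/210) = -3/280.

Σ = -3/280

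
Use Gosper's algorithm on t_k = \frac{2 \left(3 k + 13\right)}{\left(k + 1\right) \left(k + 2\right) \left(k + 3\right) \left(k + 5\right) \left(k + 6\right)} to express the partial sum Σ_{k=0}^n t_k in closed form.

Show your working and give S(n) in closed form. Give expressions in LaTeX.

r(k) = (k + 1)*(k + 5)*(3*k + 16)/((k + 4)*(k + 7)*(3*k + 13)) after simplifying.
Normal form (A,B,C) = (k + 1, k + 7, k**2 + 25*k/3 + 52/3).
Solve (k + 1)·f(k+1) − (k + 6)·f(k) = k**2 + 25*k/3 + 52/3.
d = 5 from the (1,1,2) case.
A polynomial solution: f(k) = k*(k + 3)*(k + 4)*(k**2 + 8*k + 17)/30.
R(k) = B(k−1)·f(k)/C(k) = k*(k + 3)*(k + 6)*(k**2 + 8*k + 17)/(10*(3*k + 13)); s_k = R·t_k = k*(k**2 + 8*k + 17)/(5*(k**3 + 8*k**2 + 17*k + 10)).
Verify: 2*(3*k + 13)/(k**5 + 17*k**4 + 107*k**3 + 307*k**2 + 396*k + 180) matches t_k.
Telescope: S(n) = s_(n+1) − s_(0) = (n**3 + 11*n**2 + 36*n + 26)/(5*(n**3 + 11*n**2 + 36*n + 36)) − (0) = (n**3 + 11*n**2 + 36*n + 26)/(5*(n**3 + 11*n**2 + 36*n + 36)).

S(n) = \frac{n^{3} + 11 n^{2} + 36 n + 26}{5 \left(n^{3} + 11 n^{2} + 36 n + 36\right)}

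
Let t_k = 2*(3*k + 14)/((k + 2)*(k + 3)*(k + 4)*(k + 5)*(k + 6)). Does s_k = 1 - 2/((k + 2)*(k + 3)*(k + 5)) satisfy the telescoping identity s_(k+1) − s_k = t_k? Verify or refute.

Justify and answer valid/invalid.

Valid: the claim telescopes to t_k.

s_(k+1) = 1 - 2/((k + 3)*(k + 4)*(k + 6))
s_(k+1) − s_k = 2*(3*k + 14)/(k**5 + 20*k**4 + 155*k**3 + 580*k**2 + 1044*k + 720)
(s_(k+1) − s_k) − t_k = 0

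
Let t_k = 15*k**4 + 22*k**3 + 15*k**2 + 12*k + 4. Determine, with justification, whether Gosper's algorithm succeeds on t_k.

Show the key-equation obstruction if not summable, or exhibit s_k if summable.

Yes. s_k = k**2*(3*k**3 - 2*k**2 - k + 4).

Compute t_(k+1)/t_k: get (15*k**4 + 82*k**3 + 171*k**2 + 168*k + 68)/(15*k**4 + 22*k**3 + 15*k**2 + 12*k + 4).
A = 1, B = 1, C = k**4 + 22*k**3/15 + k**2 + 4*k/5 + 4/15.
Solve (1)·f(k+1) − (1)·f(k) = k**4 + 22*k**3/15 + k**2 + 4*k/5 + 4/15.
d = 5 from the (0,0,4) case.
Solve for f: f(k) = k**2*(k + 1)*(3*k**2 - 5*k + 4)/15 (degree 5 ≤ 5).
Get s_k = R·t_k = k**2*(3*k**3 - 2*k**2 - k + 4) with R(k) = B(k−1)f(k)/C(k) = k**2*(3*k**2 - 5*k + 4)/(15*k**3 + 7*k**2 + 8*k + 4).
s_(k+1) − s_k = 15*k**4 + 22*k**3 + 15*k**2 + 12*k + 4 = t_k.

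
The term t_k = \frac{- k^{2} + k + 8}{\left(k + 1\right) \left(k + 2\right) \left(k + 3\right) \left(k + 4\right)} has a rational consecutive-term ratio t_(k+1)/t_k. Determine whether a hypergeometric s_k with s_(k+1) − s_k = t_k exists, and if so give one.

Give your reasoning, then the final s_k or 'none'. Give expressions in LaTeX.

s_k = \frac{k \left(k + 7\right)}{3 \left(k^{2} + 4 k + 3\right)}

t_(k+1)/t_k = (k + 1)*(k - (k + 1)**2 + 9)/((k + 5)*(-k**2 + k + 8)).
Normal form (A,B,C) = (k + 1, k + 5, k**2 - k - 8).
Set up (k + 1)·f(k+1) − (k + 4)·f(k) − (k**2 - k - 8) = 0.
Bound: deg f ≤ 3.
Coefficient equations give f(k) = -k*(k + 2)*(k + 7)/3.
R(k) = B(k−1)·f(k)/C(k) = -k*(k + 2)*(k + 4)*(k + 7)/(3*(k**2 - k - 8)); s_k = R·t_k = k*(k + 7)/(3*(k**2 + 4*k + 3)).
s_(k+1) − s_k = (-k**2 + k + 8)/(k**4 + 10*k**3 + 35*k**2 + 50*k + 24) = t_k.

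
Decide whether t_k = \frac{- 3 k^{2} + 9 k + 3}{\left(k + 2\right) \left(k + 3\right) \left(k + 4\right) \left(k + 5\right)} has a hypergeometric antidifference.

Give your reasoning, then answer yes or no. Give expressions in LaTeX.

Yes. s_k = - \frac{k \left(k^{2} - 15 k + 2\right)}{8 \left(k + 2\right) \left(k + 3\right) \left(k + 4\right)}.

The ratio is (k + 2)*(3*k - (k + 1)**2 + 4)/((k + 6)*(-k**2 + 3*k + 1)).
Factor: A=k + 2; B=k + 6; C=k**2 - 3*k - 1.
Key eq: (k + 2)·f(k+1) = (k + 5)·f(k) + (k**2 - 3*k - 1).
d = 3 from the (1,1,2) case.
Solving with deg f ≤ 3: f(k) = k*(k**2 - 15*k + 2)/24.
Get s_k = R·t_k = -k*(k**2 - 15*k + 2)/(8*(k + 2)*(k + 3)*(k + 4)) with R(k) = B(k−1)f(k)/C(k) = k*(k + 5)*(k**2 - 15*k + 2)/(24*(k**2 - 3*k - 1)).
Check: Δs_k = 3*(-k**2 + 3*k + 1)/(k**4 + 14*k**3 + 71*k**2 + 154*k + 120). ✓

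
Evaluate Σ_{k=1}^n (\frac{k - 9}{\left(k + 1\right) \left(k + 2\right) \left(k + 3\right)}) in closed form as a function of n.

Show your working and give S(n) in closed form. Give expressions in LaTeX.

Compute t_(k+1)/t_k: get (k - 8)*(k + 1)/((k - 9)*(k + 4)).
Gosper form: A/B · C(k+1)/C(k) with A=k + 1, B=k + 4, C=k - 9.
f must satisfy (k + 1)·f(k+1) − (k + 3)·f(k) = k - 9.
Bound: deg f ≤ 2.
A polynomial solution: f(k) = -k*(2*k + 7).
Then R = B(k−1)f/C = -k*(k + 3)*(2*k + 7)/(k - 9), so s_k = R(k)·t_k = k*(-2*k - 7)/((k + 1)*(k + 2)).
Verify: (k - 9)/(k**3 + 6*k**2 + 11*k + 6) matches t_k.
Telescope: S(n) = s_(n+1) − s_(1) = (-2*n**2 - 11*n - 9)/(n**2 + 5*n + 6) − (-3/2) = n*(-n - 7)/(2*(n**2 + 5*n + 6)).

S(n) = \frac{n \left(- n - 7\right)}{2 \left(n^{2} + 5 n + 6\right)}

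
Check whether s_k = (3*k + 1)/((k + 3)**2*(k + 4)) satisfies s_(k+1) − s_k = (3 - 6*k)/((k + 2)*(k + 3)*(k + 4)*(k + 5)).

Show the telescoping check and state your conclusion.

s_(k+1) = (3*k + 4)/((k + 4)**2*(k + 5))
s_(k+1) − s_k = 2*(-3*k**2 - 9*k + 8)/(k**5 + 19*k**4 + 143*k**3 + 533*k**2 + 984*k + 720)
(s_(k+1) − s_k) − t_k = (9*k**2 + 31*k - 4)/(k**6 + 21*k**5 + 181*k**4 + 819*k**3 + 2050*k**2 + 2688*k + 1440)

Invalid: residual (9*k**2 + 31*k - 4)/(k**6 + 21*k**5 + 181*k**4 + 819*k**3 + 2050*k**2 + 2688*k + 1440) ≠ 0.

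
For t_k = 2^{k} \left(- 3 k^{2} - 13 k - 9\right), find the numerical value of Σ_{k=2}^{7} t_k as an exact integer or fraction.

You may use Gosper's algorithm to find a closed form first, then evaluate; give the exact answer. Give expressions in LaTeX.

Ratio r(k) = 2*(3*k**2 + 19*k + 25)/(3*k**2 + 13*k + 9).
Normal form (A,B,C) = (2, 1, k**2 + 13*k/3 + 3).
Key eq: (2)·f(k+1) = (1)·f(k) + (k**2 + 13*k/3 + 3).
deg f ≤ 2 (via 0,0,2).
A polynomial solution: f(k) = (3*k**2 + k + 1)/3.
Then R = B(k−1)f/C = (3*k**2 + k + 1)/(3*k**2 + 13*k + 9), so s_k = R(k)·t_k = 2**k*(-3*k**2 - k - 1).
Verify: 2**k*(-3*k**2 - 13*k - 9) matches t_k.
Σ_(k=2)^(7) t_k = s_(8) − s_(2) = -51456 − (-60) = -51396.

Σ = -51396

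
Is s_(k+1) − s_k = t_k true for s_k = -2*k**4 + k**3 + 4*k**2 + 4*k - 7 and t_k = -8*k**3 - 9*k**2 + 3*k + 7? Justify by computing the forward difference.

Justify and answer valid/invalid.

s_(k+1) = k*(-2*k**3 - 7*k**2 - 5*k + 7)
s_(k+1) − s_k = -8*k**3 - 9*k**2 + 3*k + 7
(s_(k+1) − s_k) − t_k = 0

valid; difference matches t_k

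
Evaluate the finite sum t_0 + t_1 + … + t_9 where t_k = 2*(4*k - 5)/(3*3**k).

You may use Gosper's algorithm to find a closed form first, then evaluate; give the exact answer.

Compute t_(k+1)/t_k: get (4*k - 1)/(3*(4*k - 5)).
Factor: A=1/3; B=1; C=k - 5/4.
Set up (1/3)·f(k+1) − (1)·f(k) − (k - 5/4) = 0.
From deg A=0, deg B=0, deg C=1: d=1.
Coefficient equations give f(k) = -3*(4*k - 3)/8.
Then R = B(k−1)f/C = -3*(4*k - 3)/(2*(4*k - 5)), so s_k = R(k)·t_k = (3 - 4*k)/3**k.
Check: Δs_k = 2*(4*k - 5)/(3*3**k). ✓
Telescoping: Σ = s_(10) − s_(0) = -37/59049 − (3) = -177184/59049.

Σ = -177184/59049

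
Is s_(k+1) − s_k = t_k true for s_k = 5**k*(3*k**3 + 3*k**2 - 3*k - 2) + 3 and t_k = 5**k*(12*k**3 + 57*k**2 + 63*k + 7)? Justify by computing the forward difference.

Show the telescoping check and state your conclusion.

s_(k+1) = 5**(k + 1)*(-3*k + 3*(k + 1)**3 + 3*(k + 1)**2 - 5) + 3
s_(k+1) − s_k = 5**k*(12*k**3 + 57*k**2 + 63*k + 7)
(s_(k+1) − s_k) − t_k = 0

Valid: the claim telescopes to t_k.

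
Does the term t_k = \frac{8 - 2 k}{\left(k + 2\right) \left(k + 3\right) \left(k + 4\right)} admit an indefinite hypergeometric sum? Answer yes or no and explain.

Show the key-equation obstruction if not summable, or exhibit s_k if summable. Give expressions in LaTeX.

Yes. s_k = \frac{k \left(k + 11\right)}{3 \left(k + 2\right) \left(k + 3\right)}.

r(k) = (k - 3)*(k + 2)/((k - 4)*(k + 5)) after simplifying.
So A=k + 2 and B=k + 5, with C=k - 4.
Need (k + 2)·f(k+1) − (k + 4)·f(k) = k - 4.
d = 2 from the (1,1,1) case.
Solving with deg f ≤ 2: f(k) = -k*(k + 11)/6.
Get s_k = R·t_k = k*(k + 11)/(3*(k + 2)*(k + 3)) with R(k) = B(k−1)f(k)/C(k) = -k*(k + 4)*(k + 11)/(6*(k - 4)).
Check: Δs_k = 2*(4 - k)/(k**3 + 9*k**2 + 26*k + 24). ✓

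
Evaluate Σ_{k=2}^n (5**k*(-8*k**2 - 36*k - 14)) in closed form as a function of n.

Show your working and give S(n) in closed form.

S(n) = -10*5**n*n**2 - 40*5**n*n - 10*5**n + 300

Ratio r(k) = 5*(4*k**2 + 26*k + 29)/(4*k**2 + 18*k + 7).
A = 5, B = 1, C = k**2 + 9*k/2 + 7/4.
f must satisfy (5)·f(k+1) − (1)·f(k) = k**2 + 9*k/2 + 7/4.
d = 2 from the (0,0,2) case.
Solve for f: f(k) = (k**2 + 2*k - 2)/4 (degree 2 ≤ 2).
Get s_k = R·t_k = 2*5**k*(-k**2 - 2*k + 2) with R(k) = B(k−1)f(k)/C(k) = (k**2 + 2*k - 2)/(4*k**2 + 18*k + 7).
Δs = 5**k*(-8*k**2 - 36*k - 14), as required.
Telescope: S(n) = s_(n+1) − s_(2) = 10*5**n*(-n**2 - 4*n - 1) − (-300) = -10*5**n*n**2 - 40*5**n*n - 10*5**n + 300.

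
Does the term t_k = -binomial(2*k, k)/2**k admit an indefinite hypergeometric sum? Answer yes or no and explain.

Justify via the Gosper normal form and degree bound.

r(k) = (2*k + 1)/(k + 1) after simplifying.
Take A(k)=2*k + 1, B(k)=k + 1, C(k)=1.
Key eq: (2*k + 1)·f(k+1) = (k)·f(k) + (1).
deg f ≤ -1 (via 1,1,0).
Bound -1 < 0, so the key equation has no polynomial solution.

No. Not Gosper-summable.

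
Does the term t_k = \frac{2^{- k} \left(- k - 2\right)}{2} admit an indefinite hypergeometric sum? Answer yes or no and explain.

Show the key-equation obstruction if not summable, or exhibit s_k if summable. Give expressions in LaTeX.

Yes. s_k = 2^{- k} \left(k + 3\right).

Step 1: r(k) = (k + 3)/(2*(k + 2)).
Gosper form: A/B · C(k+1)/C(k) with A=1/2, B=1, C=k + 2.
Solve (1/2)·f(k+1) − (1)·f(k) = k + 2.
From deg A=0, deg B=0, deg C=1: d=1.
Coefficient equations give f(k) = -2*(k + 3).
R(k) = B(k−1)·f(k)/C(k) = -2*(k + 3)/(k + 2); s_k = R·t_k = (k + 3)/2**k.
Verify: (-k - 2)/(2*2**k) matches t_k.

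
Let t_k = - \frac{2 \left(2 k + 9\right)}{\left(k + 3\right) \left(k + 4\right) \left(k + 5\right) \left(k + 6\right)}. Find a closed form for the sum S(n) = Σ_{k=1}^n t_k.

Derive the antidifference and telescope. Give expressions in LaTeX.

S(n) = \frac{n \left(- n - 10\right)}{12 \left(n^{2} + 10 n + 24\right)}

Compute t_(k+1)/t_k: get (k + 3)*(2*k + 11)/((k + 7)*(2*k + 9)).
Normal form (A,B,C) = (k + 3, k + 7, k + 9/2).
Solve (k + 3)·f(k+1) − (k + 6)·f(k) = k + 9/2.
Degrees (1,1,1) ⇒ d ≤ 3.
Solve for f: f(k) = k*(k + 4)*(k + 8)/30 (degree 3 ≤ 3).
Certificate R = B(k−1)f/C = k*(k + 4)*(k + 6)*(k + 8)/(15*(2*k + 9)) gives s_k = 2*k*(-k - 8)/(15*(k**2 + 8*k + 15)).
Check: Δs_k = 2*(-2*k - 9)/(k**4 + 18*k**3 + 119*k**2 + 342*k + 360). ✓
Evaluate: s_(n+1) = 2*(-n**2 - 10*n - 9)/(15*(n**2 + 10*n + 24)); subtract s_(1) = -1/20 ⇒ S(n) = n*(-n - 10)/(12*(n**2 + 10*n + 24)).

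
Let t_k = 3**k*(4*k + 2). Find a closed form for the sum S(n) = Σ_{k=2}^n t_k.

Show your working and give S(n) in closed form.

r(k) = 3*(2*k + 3)/(2*k + 1) after simplifying.
Factor: A=3; B=1; C=k + 1/2.
Need (3)·f(k+1) − (1)·f(k) = k + 1/2.
Degrees (0,0,1) ⇒ d ≤ 1.
Solve for f: f(k) = (k - 1)/2 (degree 1 ≤ 1).
Certificate R = B(k−1)f/C = (k - 1)/(2*k + 1) gives s_k = 2*3**k*(k - 1).
Verify: 3**k*(4*k + 2) matches t_k.
Evaluate: s_(n+1) = 6*3**n*n; subtract s_(2) = 18 ⇒ S(n) = 6*3**n*n - 18.

S(n) = 6*3**n*n - 18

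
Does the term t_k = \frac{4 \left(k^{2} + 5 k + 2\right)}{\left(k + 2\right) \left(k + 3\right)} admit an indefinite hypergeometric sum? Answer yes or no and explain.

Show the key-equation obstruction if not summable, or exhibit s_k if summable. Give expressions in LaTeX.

Yes. s_k = \frac{4 k^{2}}{k + 2}.

The ratio is (k + 2)*(5*k + (k + 1)**2 + 7)/((k + 4)*(k**2 + 5*k + 2)).
Gosper form: A/B · C(k+1)/C(k) with A=k + 2, B=k + 4, C=k**2 + 5*k + 2.
Solve (k + 2)·f(k+1) − (k + 3)·f(k) = k**2 + 5*k + 2.
deg f ≤ 2 (via 1,1,2).
Coefficient equations give f(k) = k**2.
Get s_k = R·t_k = 4*k**2/(k + 2) with R(k) = B(k−1)f(k)/C(k) = k**2*(k + 3)/(k**2 + 5*k + 2).
Δs = 4*(k**2 + 5*k + 2)/(k**2 + 5*k + 6), as required.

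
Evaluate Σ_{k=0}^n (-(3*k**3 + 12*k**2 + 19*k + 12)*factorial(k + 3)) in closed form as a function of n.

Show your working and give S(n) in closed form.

S(n) = -3*n**2*factorial(n + 4) - 3*n*factorial(n + 4) - 4*factorial(n + 4) + 24

Step 1: r(k) = (3*k**4 + 33*k**3 + 136*k**2 + 254*k + 184)/(3*k**3 + 12*k**2 + 19*k + 12).
So A=k + 4 and B=1, with C=k**3 + 4*k**2 + 19*k/3 + 4.
Need (k + 4)·f(k+1) − (1)·f(k) = k**3 + 4*k**2 + 19*k/3 + 4.
Degrees (1,0,3) ⇒ d ≤ 2.
Coefficient equations give f(k) = (3*k**2 - 3*k + 4)/3.
Certificate R = B(k−1)f/C = (3*k**2 - 3*k + 4)/(3*k**3 + 12*k**2 + 19*k + 12) gives s_k = -(3*k**2 - 3*k + 4)*factorial(k + 3).
s_(k+1) − s_k = -(3*k**3 + 12*k**2 + 19*k + 12)*factorial(k + 3) = t_k.
Σ_(k=0)^n t_k = s_(n+1) − s_(0) = (-(3*n**2 + 3*n + 4)*factorial(n + 4)) − (-24), i.e. -3*n**2*factorial(n + 4) - 3*n*factorial(n + 4) - 4*factorial(n + 4) + 24.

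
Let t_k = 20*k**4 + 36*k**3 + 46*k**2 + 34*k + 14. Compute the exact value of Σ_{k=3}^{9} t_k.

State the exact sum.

Ratio r(k) = (10*k**4 + 58*k**3 + 137*k**2 + 157*k + 75)/(10*k**4 + 18*k**3 + 23*k**2 + 17*k + 7).
So A=1 and B=1, with C=k**4 + 9*k**3/5 + 23*k**2/10 + 17*k/10 + 7/10.
Need (1)·f(k+1) − (1)·f(k) = k**4 + 9*k**3/5 + 23*k**2/10 + 17*k/10 + 7/10.
deg f ≤ 5 (via 0,0,4).
A polynomial solution: f(k) = k*(4*k**4 - k**3 + 4*k**2 + 3*k + 4)/20.
Then R = B(k−1)f/C = k*(4*k**4 - k**3 + 4*k**2 + 3*k + 4)/(2*(10*k**4 + 18*k**3 + 23*k**2 + 17*k + 7)), so s_k = R(k)·t_k = k*(4*k**4 - k**3 + 4*k**2 + 3*k + 4).
s_(k+1) − s_k = 20*k**4 + 36*k**3 + 46*k**2 + 34*k + 14 = t_k.
Σ_(k=3)^(9) t_k = s_(10) − s_(3) = 394340 − (1038) = 393302.

Σ = 393302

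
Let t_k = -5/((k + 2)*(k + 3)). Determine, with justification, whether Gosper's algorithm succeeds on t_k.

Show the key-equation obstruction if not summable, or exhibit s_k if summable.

Ratio r(k) = (k + 2)/(k + 4).
Gosper form: A/B · C(k+1)/C(k) with A=k + 2, B=k + 4, C=1.
Solve (k + 2)·f(k+1) − (k + 3)·f(k) = 1.
deg f ≤ 1 (via 1,1,0).
Coefficient equations give f(k) = k/2.
Then R = B(k−1)f/C = k*(k + 3)/2, so s_k = R(k)·t_k = -5*k/(2*k + 4).
Check: Δs_k = -5/(k**2 + 5*k + 6). ✓

Yes. s_k = -5*k/(2*k + 4).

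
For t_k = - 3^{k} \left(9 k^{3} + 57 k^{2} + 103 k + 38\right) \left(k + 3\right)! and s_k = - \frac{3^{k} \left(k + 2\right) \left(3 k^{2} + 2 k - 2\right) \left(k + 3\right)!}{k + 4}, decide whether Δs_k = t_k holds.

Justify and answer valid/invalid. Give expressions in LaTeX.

s_(k+1) = -3**(k + 1)*(k + 3)*(3*k**2 + 8*k + 3)*factorial(k + 4)/(k + 5)
s_(k+1) − s_k = -3**k*(9*k**5 + 120*k**4 + 610*k**3 + 1449*k**2 + 1506*k + 452)*factorial(k + 3)/((k + 4)*(k + 5))
(s_(k+1) − s_k) − t_k = 2*3**k*(9*k**4 + 93*k**3 + 328*k**2 + 448*k + 154)*factorial(k + 3)/((k + 4)*(k + 5))

Invalid: residual \frac{2 \cdot 3^{k} \left(9 k^{4} + 93 k^{3} + 328 k^{2} + 448 k + 154\right) \left(k + 3\right)!}{\left(k + 4\right) \left(k + 5\right)} ≠ 0.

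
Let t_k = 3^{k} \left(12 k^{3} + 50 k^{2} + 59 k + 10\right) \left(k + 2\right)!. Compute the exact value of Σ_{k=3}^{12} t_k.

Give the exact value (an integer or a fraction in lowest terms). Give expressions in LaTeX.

Σ = 1353071103596948642040

The ratio is 3*(12*k**4 + 122*k**3 + 453*k**2 + 716*k + 393)/(12*k**3 + 50*k**2 + 59*k + 10).
Normal form (A,B,C) = (3*k + 9, 1, k**3 + 25*k**2/6 + 59*k/12 + 5/6).
Set up (3*k + 9)·f(k+1) − (1)·f(k) − (k**3 + 25*k**2/6 + 59*k/12 + 5/6) = 0.
Degrees (1,0,3) ⇒ d ≤ 2.
Coefficient equations give f(k) = (4*k**2 - 2*k - 1)/12.
Get s_k = R·t_k = 3**k*(4*k**2 - 2*k - 1)*factorial(k + 2) with R(k) = B(k−1)f(k)/C(k) = (4*k**2 - 2*k - 1)/(12*k**3 + 50*k**2 + 59*k + 10).
Verify: 3**k*(12*k**3 + 50*k**2 + 59*k + 10)*factorial(k + 2) matches t_k.
Telescoping: Σ = s_(13) − s_(3) = 1353071103596948736000 − (93960) = 1353071103596948642040.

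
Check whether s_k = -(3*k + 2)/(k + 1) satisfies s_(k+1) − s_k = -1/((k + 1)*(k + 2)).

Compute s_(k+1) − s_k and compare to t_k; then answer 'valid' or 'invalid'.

s_(k+1) = (-3*k - 5)/(k + 2)
s_(k+1) − s_k = -1/(k**2 + 3*k + 2)
(s_(k+1) − s_k) − t_k = 0

Valid — Δs_k = t_k.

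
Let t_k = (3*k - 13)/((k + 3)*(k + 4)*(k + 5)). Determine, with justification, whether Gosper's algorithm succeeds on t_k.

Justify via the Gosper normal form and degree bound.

The ratio is (k + 3)*(3*k - 10)/((k + 6)*(3*k - 13)).
Normal form (A,B,C) = (k + 3, k + 6, k - 13/3).
Solve (k + 3)·f(k+1) − (k + 5)·f(k) = k - 13/3.
deg f ≤ 2 (via 1,1,1).
Coefficient equations give f(k) = -k*(k + 25)/18.
So s_k = (B(k−1)f/C)·t_k = (-k*(k + 5)*(k + 25)/(6*(3*k - 13)))·t_k = k*(-k - 25)/(6*(k + 3)*(k + 4)).
Verify: (3*k - 13)/(k**3 + 12*k**2 + 47*k + 60) matches t_k.

Yes. s_k = k*(-k - 25)/(6*(k + 3)*(k + 4)).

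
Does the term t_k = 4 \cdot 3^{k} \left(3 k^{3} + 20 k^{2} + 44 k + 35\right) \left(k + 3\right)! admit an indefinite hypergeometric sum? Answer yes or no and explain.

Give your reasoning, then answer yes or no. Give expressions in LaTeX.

Yes. s_k = 4 \cdot 3^{k} \left(k^{2} + k + 1\right) \left(k + 3\right)!.

Compute t_(k+1)/t_k: get 3*(3*k**4 + 41*k**3 + 209*k**2 + 474*k + 408)/(3*k**3 + 20*k**2 + 44*k + 35).
So A=3*k + 12 and B=1, with C=k**3 + 20*k**2/3 + 44*k/3 + 35/3.
Need (3*k + 12)·f(k+1) − (1)·f(k) = k**3 + 20*k**2/3 + 44*k/3 + 35/3.
From deg A=1, deg B=0, deg C=3: d=2.
Solve for f: f(k) = (k**2 + k + 1)/3 (degree 2 ≤ 2).
Certificate R = B(k−1)f/C = (k**2 + k + 1)/(3*k**3 + 20*k**2 + 44*k + 35) gives s_k = 4*3**k*(k**2 + k + 1)*factorial(k + 3).
Check: Δs_k = 4*3**k*(3*k**3 + 20*k**2 + 44*k + 35)*factorial(k + 3). ✓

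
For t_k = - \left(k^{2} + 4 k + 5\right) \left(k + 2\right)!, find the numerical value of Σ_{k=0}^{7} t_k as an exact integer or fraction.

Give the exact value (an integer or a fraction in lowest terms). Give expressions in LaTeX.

Σ = -32659198

Step 1: r(k) = (k + 3)*(4*k + (k + 1)**2 + 9)/(k**2 + 4*k + 5).
So A=k + 3 and B=1, with C=k**2 + 4*k + 5.
Need (k + 3)·f(k+1) − (1)·f(k) = k**2 + 4*k + 5.
Degrees (1,0,2) ⇒ d ≤ 1.
Solve for f: f(k) = k + 1 (degree 1 ≤ 1).
So s_k = (B(k−1)f/C)·t_k = ((k + 1)/(k**2 + 4*k + 5))·t_k = -(k + 1)*factorial(k + 2).
Δs = -(k**2 + 4*k + 5)*factorial(k + 2), as required.
Telescoping: Σ = s_(8) − s_(0) = -32659200 − (-2) = -32659198.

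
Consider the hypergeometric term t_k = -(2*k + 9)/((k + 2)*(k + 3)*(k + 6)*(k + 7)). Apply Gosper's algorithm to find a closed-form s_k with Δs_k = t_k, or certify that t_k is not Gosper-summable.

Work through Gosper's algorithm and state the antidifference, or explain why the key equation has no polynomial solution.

s_k = k*(-k - 8)/(12*(k**2 + 8*k + 12))

Ratio r(k) = (k + 2)*(k + 6)*(2*k + 11)/((k + 4)*(k + 8)*(2*k + 9)).
Gosper form: A/B · C(k+1)/C(k) with A=k + 2, B=k + 8, C=k**3 + 27*k**2/2 + 121*k/2 + 90.
Key eq: (k + 2)·f(k+1) = (k + 7)·f(k) + (k**3 + 27*k**2/2 + 121*k/2 + 90).
deg f ≤ 5 (via 1,1,3).
A polynomial solution: f(k) = k*(k + 3)*(k + 4)*(k + 5)*(k + 8)/24.
R(k) = B(k−1)·f(k)/C(k) = k*(k + 3)*(k + 7)*(k + 8)/(12*(2*k + 9)); s_k = R·t_k = k*(-k - 8)/(12*(k**2 + 8*k + 12)).
Verify: (-2*k - 9)/(k**4 + 18*k**3 + 113*k**2 + 288*k + 252) matches t_k.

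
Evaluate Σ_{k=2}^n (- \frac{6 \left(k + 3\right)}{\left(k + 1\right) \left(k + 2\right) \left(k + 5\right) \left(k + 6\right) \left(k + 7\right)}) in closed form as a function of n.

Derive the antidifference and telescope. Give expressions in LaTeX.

t_(k+1)/t_k = (k + 1)*(k + 4)*(k + 5)/((k + 3)**2*(k + 8)).
A = k + 1, B = k + 8, C = k**3 + 10*k**2 + 33*k + 36.
f must satisfy (k + 1)·f(k+1) − (k + 7)·f(k) = k**3 + 10*k**2 + 33*k + 36.
d = 6 from the (1,1,3) case.
Solving with deg f ≤ 6: f(k) = k*(k + 2)*(k + 3)*(k + 4)*(k**2 + 12*k + 41)/90.
Get s_k = R·t_k = k*(-k**2 - 12*k - 41)/(15*(k**3 + 12*k**2 + 41*k + 30)) with R(k) = B(k−1)f(k)/C(k) = k*(k + 2)*(k + 7)*(k**2 + 12*k + 41)/(90*(k + 3)).
Check: Δs_k = 6*(-k - 3)/(k**5 + 21*k**4 + 163*k**3 + 567*k**2 + 844*k + 420). ✓
s_(n+1) = (-n**3 - 15*n**2 - 68*n - 54)/(15*(n**3 + 15*n**2 + 68*n + 84)) and s_(2) = -23/420, so S(n) = (-n**3 - 15*n**2 - 68*n + 84)/(84*(n**3 + 15*n**2 + 68*n + 84)).

S(n) = \frac{- n^{3} - 15 n^{2} - 68 n + 84}{84 \left(n^{3} + 15 n^{2} + 68 n + 84\right)}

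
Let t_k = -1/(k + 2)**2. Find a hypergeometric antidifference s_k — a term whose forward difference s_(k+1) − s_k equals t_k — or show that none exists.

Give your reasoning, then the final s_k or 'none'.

none — t_k is not Gosper-summable

The ratio is (k + 2)**2/(k + 3)**2.
Take A(k)=k**2 + 4*k + 4, B(k)=k**2 + 6*k + 9, C(k)=1.
f must satisfy (k**2 + 4*k + 4)·f(k+1) − (k**2 + 4*k + 4)·f(k) = 1.
From deg A=2, deg B=2, deg C=0: d=0.
Generic f = c0 gives residual -1; -1 = 0 cannot hold, so t_k is not Gosper-summable.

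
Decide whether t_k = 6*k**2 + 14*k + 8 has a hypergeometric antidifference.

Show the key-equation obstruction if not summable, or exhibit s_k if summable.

Ratio r(k) = (3*k**2 + 13*k + 14)/(3*k**2 + 7*k + 4).
Take A(k)=1, B(k)=1, C(k)=k**2 + 7*k/3 + 4/3.
Set up (1)·f(k+1) − (1)·f(k) − (k**2 + 7*k/3 + 4/3) = 0.
From deg A=0, deg B=0, deg C=2: d=3.
Solve for f: f(k) = k*(k + 1)**2/3 (degree 3 ≤ 3).
Get s_k = R·t_k = 2*k*(k**2 + 2*k + 1) with R(k) = B(k−1)f(k)/C(k) = k*(k + 1)/(3*k + 4).
Verify: 6*k**2 + 14*k + 8 matches t_k.

Yes. s_k = 2*k*(k**2 + 2*k + 1).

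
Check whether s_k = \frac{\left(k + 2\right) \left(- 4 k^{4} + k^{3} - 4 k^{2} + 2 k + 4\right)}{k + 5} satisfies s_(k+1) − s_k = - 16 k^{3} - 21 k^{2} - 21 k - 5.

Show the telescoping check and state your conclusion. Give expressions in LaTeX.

Invalid: residual \frac{3 \left(12 k^{4} + 102 k^{3} + 122 k^{2} + 112 k + 29\right)}{k^{2} + 11 k + 30} ≠ 0.

s_(k+1) = (k + 3)*(2*k - 4*(k + 1)**4 + (k + 1)**3 - 4*(k + 1)**2 + 6)/(k + 6)
s_(k+1) − s_k = (-16*k**5 - 161*k**4 - 426*k**3 - 500*k**2 - 349*k - 63)/(k**2 + 11*k + 30)
(s_(k+1) − s_k) − t_k = 3*(12*k**4 + 102*k**3 + 122*k**2 + 112*k + 29)/(k**2 + 11*k + 30)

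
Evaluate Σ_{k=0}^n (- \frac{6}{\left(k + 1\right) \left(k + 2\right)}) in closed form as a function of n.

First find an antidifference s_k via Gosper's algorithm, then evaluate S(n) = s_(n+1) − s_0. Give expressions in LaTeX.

S(n) = \frac{6 \left(- n - 1\right)}{n + 2}

t_(k+1)/t_k = (k + 1)/(k + 3).
A = k + 1, B = k + 3, C = 1.
Key eq: (k + 1)·f(k+1) = (k + 2)·f(k) + (1).
Bound: deg f ≤ 1.
A polynomial solution: f(k) = k.
Get s_k = R·t_k = -6*k/(k + 1) with R(k) = B(k−1)f(k)/C(k) = k*(k + 2).
s_(k+1) − s_k = -6/(k**2 + 3*k + 2) = t_k.
s_(n+1) = 6*(-n - 1)/(n + 2) and s_(0) = 0, so S(n) = 6*(-n - 1)/(n + 2).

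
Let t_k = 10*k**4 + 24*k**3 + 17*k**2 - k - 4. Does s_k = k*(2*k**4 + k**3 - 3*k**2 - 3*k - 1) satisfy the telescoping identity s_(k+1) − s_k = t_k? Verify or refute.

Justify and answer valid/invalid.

s_(k+1) = 2*k**5 + 11*k**4 + 21*k**3 + 14*k**2 - 2*k - 4
s_(k+1) − s_k = 10*k**4 + 24*k**3 + 17*k**2 - k - 4
(s_(k+1) − s_k) − t_k = 0

valid; difference matches t_k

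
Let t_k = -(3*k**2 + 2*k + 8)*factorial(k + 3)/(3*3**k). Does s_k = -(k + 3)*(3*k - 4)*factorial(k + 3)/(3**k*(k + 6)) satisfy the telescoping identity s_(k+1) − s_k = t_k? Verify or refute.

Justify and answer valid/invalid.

s_(k+1) = -(k + 4)*(3*k - 1)*factorial(k + 4)/(3*3**k*(k + 7))
s_(k+1) − s_k = -(3*k**4 + 32*k**3 + 100*k**2 + 155*k + 156)*factorial(k + 3)/(3*3**k*(k + 6)*(k + 7))
(s_(k+1) − s_k) − t_k = (3*k**3 + 20*k**2 + 11*k + 60)*factorial(k + 3)/(3**k*(k + 6)*(k + 7))

Invalid: residual (3*k**3 + 20*k**2 + 11*k + 60)*factorial(k + 3)/(3**k*(k + 6)*(k + 7)) ≠ 0.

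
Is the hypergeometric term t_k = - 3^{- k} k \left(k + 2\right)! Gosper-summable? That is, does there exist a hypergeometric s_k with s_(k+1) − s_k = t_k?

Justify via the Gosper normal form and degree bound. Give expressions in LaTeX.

Compute t_(k+1)/t_k: get (k + 1)*(k + 3)/(3*k).
Normal form (A,B,C) = (k/3 + 1, 1, k).
Need (k/3 + 1)·f(k+1) − (1)·f(k) = k.
deg f ≤ 0 (via 1,0,1).
Solve for f: f(k) = 3 (degree 0 ≤ 0).
R(k) = B(k−1)·f(k)/C(k) = 3/k; s_k = R·t_k = -3**(1 - k)*factorial(k + 2).
Δs = -k*factorial(k + 2)/3**k, as required.

Yes. s_k = - 3^{1 - k} \left(k + 2\right)!.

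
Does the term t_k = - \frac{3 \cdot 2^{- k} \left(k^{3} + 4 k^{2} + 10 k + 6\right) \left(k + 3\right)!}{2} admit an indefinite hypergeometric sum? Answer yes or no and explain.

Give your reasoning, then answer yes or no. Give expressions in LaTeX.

r(k) = (k**4 + 11*k**3 + 49*k**2 + 105*k + 84)/(2*(k**3 + 4*k**2 + 10*k + 6)) after simplifying.
So A=k/2 + 2 and B=1, with C=k**3 + 4*k**2 + 10*k + 6.
Key eq: (k/2 + 2)·f(k+1) = (1)·f(k) + (k**3 + 4*k**2 + 10*k + 6).
deg f ≤ 2 (via 1,0,3).
A polynomial solution: f(k) = 2*(k**2 + 1).
Then R = B(k−1)f/C = 2*(k**2 + 1)/(k**3 + 4*k**2 + 10*k + 6), so s_k = R(k)·t_k = -3*(k**2 + 1)*factorial(k + 3)/2**k.
Δs = -3*(k**3 + 4*k**2 + 10*k + 6)*factorial(k + 3)/(2*2**k), as required.

Yes. s_k = - 3 \cdot 2^{- k} \left(k^{2} + 1\right) \left(k + 3\right)!.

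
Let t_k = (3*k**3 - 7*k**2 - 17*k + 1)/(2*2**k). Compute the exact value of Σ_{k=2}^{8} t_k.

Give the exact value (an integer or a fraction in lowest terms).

Step 1: r(k) = (3*k**3 + 2*k**2 - 22*k - 20)/(2*(3*k**3 - 7*k**2 - 17*k + 1)).
A = 1/2, B = 1, C = k**3 - 7*k**2/3 - 17*k/3 + 1/3.
Solve (1/2)·f(k+1) − (1)·f(k) = k**3 - 7*k**2/3 - 17*k/3 + 1/3.
Bound: deg f ≤ 3.
Solve for f: f(k) = -2*(3*k**3 + 2*k**2 - 4*k + 2)/3 (degree 3 ≤ 3).
Certificate R = B(k−1)f/C = -2*(3*k**3 + 2*k**2 - 4*k + 2)/(3*k**3 - 7*k**2 - 17*k + 1) gives s_k = (-3*k**3 - 2*k**2 + 4*k - 2)/2**k.
Δs = (3*k**3 - 7*k**2 - 17*k + 1)/(2*2**k), as required.
Telescoping: Σ = s_(9) − s_(2) = -2315/512 − (-13/2) = 1013/512.

Σ = 1013/512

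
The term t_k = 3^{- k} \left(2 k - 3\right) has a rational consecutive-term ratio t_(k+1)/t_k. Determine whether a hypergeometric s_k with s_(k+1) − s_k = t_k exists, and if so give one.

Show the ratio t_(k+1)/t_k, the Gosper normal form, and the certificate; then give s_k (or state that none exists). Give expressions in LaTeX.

s_k = 3^{1 - k} \left(1 - k\right)

t_(k+1)/t_k = (2*k - 1)/(3*(2*k - 3)).
Normal form (A,B,C) = (1/3, 1, k - 3/2).
Need (1/3)·f(k+1) − (1)·f(k) = k - 3/2.
Bound: deg f ≤ 1.
Match coefficients ⇒ f(k) = -3*(k - 1)/2.
Then R = B(k−1)f/C = -3*(k - 1)/(2*k - 3), so s_k = R(k)·t_k = 3**(1 - k)*(1 - k).
Δs = (2*k - 3)/3**k, as required.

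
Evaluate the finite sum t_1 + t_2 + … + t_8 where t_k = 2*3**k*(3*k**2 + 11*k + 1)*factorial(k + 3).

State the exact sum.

Σ = 150851015884800

Compute t_(k+1)/t_k: get 3*(3*k**3 + 29*k**2 + 83*k + 60)/(3*k**2 + 11*k + 1).
A = 3*k + 12, B = 1, C = k**2 + 11*k/3 + 1/3.
Need (3*k + 12)·f(k+1) − (1)·f(k) = k**2 + 11*k/3 + 1/3.
deg f ≤ 1 (via 1,0,2).
A polynomial solution: f(k) = (k - 1)/3.
Then R = B(k−1)f/C = (k - 1)/(3*k**2 + 11*k + 1), so s_k = R(k)·t_k = 2*3**k*(k - 1)*factorial(k + 3).
Δs = 2*3**k*(3*k**2 + 11*k + 1)*factorial(k + 3), as required.
Telescoping: Σ = s_(9) − s_(1) = 150851015884800 − (0) = 150851015884800.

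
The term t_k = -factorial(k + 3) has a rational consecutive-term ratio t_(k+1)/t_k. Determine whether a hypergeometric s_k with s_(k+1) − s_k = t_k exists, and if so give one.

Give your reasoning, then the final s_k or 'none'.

Ratio r(k) = k + 4.
So A=k + 4 and B=1, with C=1.
Solve (k + 4)·f(k+1) − (1)·f(k) = 1.
deg f ≤ -1 (via 1,0,0).
d = -1 < 0 ⇒ no nonzero polynomial f; not summable.

none — t_k is not Gosper-summable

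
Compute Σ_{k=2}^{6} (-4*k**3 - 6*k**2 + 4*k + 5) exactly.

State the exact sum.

Σ = -2195

t_(k+1)/t_k = (4*k**3 + 18*k**2 + 20*k + 1)/(4*k**3 + 6*k**2 - 4*k - 5).
Factor: A=1; B=1; C=k**3 + 3*k**2/2 - k - 5/4.
Set up (1)·f(k+1) − (1)·f(k) − (k**3 + 3*k**2/2 - k - 5/4) = 0.
deg f ≤ 4 (via 0,0,3).
Solving with deg f ≤ 4: f(k) = k*(k**3 - 4*k - 2)/4.
Then R = B(k−1)f/C = k*(k**3 - 4*k - 2)/(4*k**3 + 6*k**2 - 4*k - 5), so s_k = R(k)·t_k = k*(-k**3 + 4*k + 2).
s_(k+1) − s_k = -4*k**3 - 6*k**2 + 4*k + 5 = t_k.
Sum = s_(7) − s_(2); s_(7) = -2191, s_(2) = 4 ⇒ -2195.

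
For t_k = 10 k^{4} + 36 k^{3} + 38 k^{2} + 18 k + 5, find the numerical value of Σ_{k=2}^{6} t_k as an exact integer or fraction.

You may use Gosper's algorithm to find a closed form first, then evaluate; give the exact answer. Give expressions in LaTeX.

Compute t_(k+1)/t_k: get (10*k**4 + 76*k**3 + 206*k**2 + 242*k + 107)/(10*k**4 + 36*k**3 + 38*k**2 + 18*k + 5).
A = 1, B = 1, C = k**4 + 18*k**3/5 + 19*k**2/5 + 9*k/5 + 1/2.
f must satisfy (1)·f(k+1) − (1)·f(k) = k**4 + 18*k**3/5 + 19*k**2/5 + 9*k/5 + 1/2.
Bound: deg f ≤ 5.
Coefficient equations give f(k) = k*(2*k**4 + 4*k**3 - 2*k**2 - k + 2)/10.
Then R = B(k−1)f/C = k*(2*k**4 + 4*k**3 - 2*k**2 - k + 2)/(10*k**4 + 36*k**3 + 38*k**2 + 18*k + 5), so s_k = R(k)·t_k = k*(2*k**4 + 4*k**3 - 2*k**2 - k + 2).
s_(k+1) − s_k = 10*k**4 + 36*k**3 + 38*k**2 + 18*k + 5 = t_k.
Telescoping: Σ = s_(7) − s_(2) = 42497 − (112) = 42385.

Σ = 42385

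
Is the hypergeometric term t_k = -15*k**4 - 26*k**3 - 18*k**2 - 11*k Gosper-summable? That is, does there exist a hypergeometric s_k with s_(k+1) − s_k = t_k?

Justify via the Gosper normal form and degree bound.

Yes. s_k = k*(-3*k**4 + k**3 + 2*k**2 - 3*k + 3).

Compute t_(k+1)/t_k: get (15*k**4 + 86*k**3 + 186*k**2 + 185*k + 70)/(k*(15*k**3 + 26*k**2 + 18*k + 11)).
So A=1 and B=1, with C=k**4 + 26*k**3/15 + 6*k**2/5 + 11*k/15.
Key eq: (1)·f(k+1) = (1)·f(k) + (k**4 + 26*k**3/15 + 6*k**2/5 + 11*k/15).
d = 5 from the (0,0,4) case.
Coefficient equations give f(k) = k*(k - 1)*(3*k**3 + 2*k**2 + 3)/15.
Certificate R = B(k−1)f/C = (k - 1)*(3*k**3 + 2*k**2 + 3)/(15*k**3 + 26*k**2 + 18*k + 11) gives s_k = k*(-3*k**4 + k**3 + 2*k**2 - 3*k + 3).
Check: Δs_k = k*(-15*k**3 - 26*k**2 - 18*k - 11). ✓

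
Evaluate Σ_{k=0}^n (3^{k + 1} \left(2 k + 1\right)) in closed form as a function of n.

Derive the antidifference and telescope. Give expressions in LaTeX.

Ratio r(k) = 3*(2*k + 3)/(2*k + 1).
Normal form (A,B,C) = (3, 1, k + 1/2).
Need (3)·f(k+1) − (1)·f(k) = k + 1/2.
From deg A=0, deg B=0, deg C=1: d=1.
Solving with deg f ≤ 1: f(k) = (k - 1)/2.
Get s_k = R·t_k = 3**(k + 1)*(k - 1) with R(k) = B(k−1)f(k)/C(k) = (k - 1)/(2*k + 1).
Check: Δs_k = 3**(k + 1)*(2*k + 1). ✓
s_(n+1) = 3**(n + 2)*n and s_(0) = -3, so S(n) = 9*3**n*n + 3.

S(n) = 9 \cdot 3^{n} n + 3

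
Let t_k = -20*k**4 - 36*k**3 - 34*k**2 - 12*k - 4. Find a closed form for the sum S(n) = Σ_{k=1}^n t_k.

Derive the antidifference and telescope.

t_(k+1)/t_k = (10*k**4 + 58*k**3 + 131*k**2 + 134*k + 53)/(10*k**4 + 18*k**3 + 17*k**2 + 6*k + 2).
Gosper form: A/B · C(k+1)/C(k) with A=1, B=1, C=k**4 + 9*k**3/5 + 17*k**2/10 + 3*k/5 + 1/5.
Solve (1)·f(k+1) − (1)·f(k) = k**4 + 9*k**3/5 + 17*k**2/10 + 3*k/5 + 1/5.
deg f ≤ 5 (via 0,0,4).
Match coefficients ⇒ f(k) = k*(4*k**4 - k**3 - 2*k + 3)/20.
R(k) = B(k−1)·f(k)/C(k) = k*(4*k**4 - k**3 - 2*k + 3)/(2*(10*k**4 + 18*k**3 + 17*k**2 + 6*k + 2)); s_k = R·t_k = k*(-4*k**4 + k**3 + 2*k - 3).
Δs = -20*k**4 - 36*k**3 - 34*k**2 - 12*k - 4, as required.
s_(n+1) = -4*n**5 - 19*n**4 - 36*n**3 - 32*n**2 - 15*n - 4 and s_(1) = -4, so S(n) = n*(-4*n**4 - 19*n**3 - 36*n**2 - 32*n - 15).

S(n) = n*(-4*n**4 - 19*n**3 - 36*n**2 - 32*n - 15)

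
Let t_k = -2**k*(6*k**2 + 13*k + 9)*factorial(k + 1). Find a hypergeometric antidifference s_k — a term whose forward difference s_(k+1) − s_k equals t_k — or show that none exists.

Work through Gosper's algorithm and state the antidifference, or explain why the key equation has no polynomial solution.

s_k = -2**k*(3*k - 1)*factorial(k + 1)

r(k) = 2*(6*k**3 + 37*k**2 + 78*k + 56)/(6*k**2 + 13*k + 9) after simplifying.
Factor: A=2*k + 4; B=1; C=k**2 + 13*k/6 + 3/2.
Key eq: (2*k + 4)·f(k+1) = (1)·f(k) + (k**2 + 13*k/6 + 3/2).
Degrees (1,0,2) ⇒ d ≤ 1.
Coefficient equations give f(k) = (3*k - 1)/6.
Certificate R = B(k−1)f/C = (3*k - 1)/(6*k**2 + 13*k + 9) gives s_k = -2**k*(3*k - 1)*factorial(k + 1).
Δs = -2**k*(6*k**2 + 13*k + 9)*factorial(k + 1), as required.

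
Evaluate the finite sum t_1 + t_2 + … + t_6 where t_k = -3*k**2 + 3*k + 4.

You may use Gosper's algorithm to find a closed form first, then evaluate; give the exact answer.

Step 1: r(k) = (3*k**2 + 3*k - 4)/(3*k**2 - 3*k - 4).
Gosper form: A/B · C(k+1)/C(k) with A=1, B=1, C=k**2 - k - 4/3.
Set up (1)·f(k+1) − (1)·f(k) − (k**2 - k - 4/3) = 0.
Degrees (0,0,2) ⇒ d ≤ 3.
Solving with deg f ≤ 3: f(k) = k*(k**2 - 3*k - 2)/3.
R(k) = B(k−1)·f(k)/C(k) = k*(k**2 - 3*k - 2)/(3*k**2 - 3*k - 4); s_k = R·t_k = k*(-k**2 + 3*k + 2).
Check: Δs_k = -3*k**2 + 3*k + 4. ✓
Telescoping: Σ = s_(7) − s_(1) = -182 − (4) = -186.

Σ = -186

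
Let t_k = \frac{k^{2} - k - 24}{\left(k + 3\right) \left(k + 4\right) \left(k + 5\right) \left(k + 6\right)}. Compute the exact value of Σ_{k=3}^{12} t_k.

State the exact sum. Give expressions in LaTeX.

Σ = 0

Compute t_(k+1)/t_k: get (k + 3)*(k - (k + 1)**2 + 25)/((k + 7)*(-k**2 + k + 24)).
Gosper form: A/B · C(k+1)/C(k) with A=k + 3, B=k + 7, C=k**2 - k - 24.
Solve (k + 3)·f(k+1) − (k + 6)·f(k) = k**2 - k - 24.
deg f ≤ 3 (via 1,1,2).
Solving with deg f ≤ 3: f(k) = -k*(k + 4)*(k + 23)/15.
Then R = B(k−1)f/C = -k*(k + 4)*(k + 6)*(k + 23)/(15*(k**2 - k - 24)), so s_k = R(k)·t_k = k*(-k - 23)/(15*(k**2 + 8*k + 15)).
s_(k+1) − s_k = (k**2 - k - 24)/(k**4 + 18*k**3 + 119*k**2 + 342*k + 360) = t_k.
Evaluate s at k=13 and k=3: -13/120 and -13/120; difference 0.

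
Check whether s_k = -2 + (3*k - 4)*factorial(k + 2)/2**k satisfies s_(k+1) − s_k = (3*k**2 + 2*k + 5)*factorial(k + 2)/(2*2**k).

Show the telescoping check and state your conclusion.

Valid — Δs_k = t_k.

s_(k+1) = 2**(-k - 1)*(3*k - 1)*factorial(k + 3) - 2
s_(k+1) − s_k = (3*k**2 + 2*k + 5)*factorial(k + 2)/(2*2**k)
(s_(k+1) − s_k) − t_k = 0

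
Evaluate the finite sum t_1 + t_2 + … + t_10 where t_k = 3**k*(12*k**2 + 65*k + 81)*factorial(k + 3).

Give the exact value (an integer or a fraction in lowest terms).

Σ = 725838519306700296

r(k) = 3*(12*k**3 + 137*k**2 + 514*k + 632)/(12*k**2 + 65*k + 81) after simplifying.
Take A(k)=3*k + 12, B(k)=1, C(k)=k**2 + 65*k/12 + 27/4.
Need (3*k + 12)·f(k+1) − (1)·f(k) = k**2 + 65*k/12 + 27/4.
d = 1 from the (1,0,2) case.
Match coefficients ⇒ f(k) = (4*k + 3)/12.
Get s_k = R·t_k = 3**k*(4*k + 3)*factorial(k + 3) with R(k) = B(k−1)f(k)/C(k) = (4*k + 3)/(12*k**2 + 65*k + 81).
Check: Δs_k = 3**k*(12*k**2 + 65*k + 81)*factorial(k + 3). ✓
Sum = s_(11) − s_(1); s_(11) = 725838519306700800, s_(1) = 504 ⇒ 725838519306700296.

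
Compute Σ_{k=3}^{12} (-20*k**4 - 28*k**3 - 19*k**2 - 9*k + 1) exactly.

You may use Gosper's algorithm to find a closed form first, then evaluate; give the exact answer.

r(k) = (20*k**4 + 108*k**3 + 223*k**2 + 211*k + 75)/(20*k**4 + 28*k**3 + 19*k**2 + 9*k - 1) after simplifying.
So A=1 and B=1, with C=k**4 + 7*k**3/5 + 19*k**2/20 + 9*k/20 - 1/20.
Key eq: (1)·f(k+1) = (1)·f(k) + (k**4 + 7*k**3/5 + 19*k**2/20 + 9*k/20 - 1/20).
Degrees (0,0,4) ⇒ d ≤ 5.
Solving with deg f ≤ 5: f(k) = k*(4*k**4 - 3*k**3 - k**2 + 2*k - 3)/20.
Then R = B(k−1)f/C = k*(4*k**4 - 3*k**3 - k**2 + 2*k - 3)/(20*k**4 + 28*k**3 + 19*k**2 + 9*k - 1), so s_k = R(k)·t_k = k*(-4*k**4 + 3*k**3 + k**2 - 2*k + 3).
Δs = -20*k**4 - 28*k**3 - 19*k**2 - 9*k + 1, as required.
Telescoping: Σ = s_(13) − s_(3) = -1397591 − (-711) = -1396880.

Σ = -1396880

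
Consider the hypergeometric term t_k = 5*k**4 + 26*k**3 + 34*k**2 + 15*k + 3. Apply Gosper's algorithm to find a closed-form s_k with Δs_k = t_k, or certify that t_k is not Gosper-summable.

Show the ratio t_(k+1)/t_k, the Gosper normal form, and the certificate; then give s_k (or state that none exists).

t_(k+1)/t_k = (5*k**4 + 46*k**3 + 142*k**2 + 181*k + 83)/(5*k**4 + 26*k**3 + 34*k**2 + 15*k + 3).
Normal form (A,B,C) = (1, 1, k**4 + 26*k**3/5 + 34*k**2/5 + 3*k + 3/5).
f must satisfy (1)·f(k+1) − (1)·f(k) = k**4 + 26*k**3/5 + 34*k**2/5 + 3*k + 3/5.
From deg A=0, deg B=0, deg C=4: d=5.
Solve for f: f(k) = k*(k**4 + 4*k**3 - 3*k + 1)/5 (degree 5 ≤ 5).
Get s_k = R·t_k = k*(k**4 + 4*k**3 - 3*k + 1) with R(k) = B(k−1)f(k)/C(k) = k*(k**4 + 4*k**3 - 3*k + 1)/(5*k**4 + 26*k**3 + 34*k**2 + 15*k + 3).
Δs = 5*k**4 + 26*k**3 + 34*k**2 + 15*k + 3, as required.

s_k = k*(k**4 + 4*k**3 - 3*k + 1)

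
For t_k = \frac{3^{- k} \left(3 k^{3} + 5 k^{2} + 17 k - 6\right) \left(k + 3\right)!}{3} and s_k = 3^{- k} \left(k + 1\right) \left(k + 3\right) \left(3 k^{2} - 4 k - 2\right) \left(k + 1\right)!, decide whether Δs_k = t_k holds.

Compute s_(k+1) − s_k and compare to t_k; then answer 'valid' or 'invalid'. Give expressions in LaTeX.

s_(k+1) = (k + 2)*(k + 4)*(3*k**2 + 2*k - 3)*factorial(k + 2)/(3*3**k)
s_(k+1) − s_k = (3*k**5 + 17*k**4 + 49*k**3 + 91*k**2 + 32*k - 30)*factorial(k + 1)/(3*3**k)
(s_(k+1) − s_k) − t_k = -(3*k**4 + 11*k**3 + 18*k**2 + 40*k - 6)*factorial(k + 1)/(3*3**k)

Invalid: residual - \frac{3^{- k} \left(3 k^{4} + 11 k^{3} + 18 k^{2} + 40 k - 6\right) \left(k + 1\right)!}{3} ≠ 0.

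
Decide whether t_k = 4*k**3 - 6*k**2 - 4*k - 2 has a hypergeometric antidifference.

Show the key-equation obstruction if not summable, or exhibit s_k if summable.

The ratio is (2*k**3 + 3*k**2 - 2*k - 4)/(2*k**3 - 3*k**2 - 2*k - 1).
A = 1, B = 1, C = k**3 - 3*k**2/2 - k - 1/2.
Need (1)·f(k+1) − (1)·f(k) = k**3 - 3*k**2/2 - k - 1/2.
From deg A=0, deg B=0, deg C=3: d=4.
Solve for f: f(k) = k*(k**3 - 4*k**2 + 2*k - 1)/4 (degree 4 ≤ 4).
So s_k = (B(k−1)f/C)·t_k = (k*(k**3 - 4*k**2 + 2*k - 1)/(2*(2*k**3 - 3*k**2 - 2*k - 1)))·t_k = k*(k**3 - 4*k**2 + 2*k - 1).
Δs = 4*k**3 - 6*k**2 - 4*k - 2, as required.

Yes. s_k = k*(k**3 - 4*k**2 + 2*k - 1).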